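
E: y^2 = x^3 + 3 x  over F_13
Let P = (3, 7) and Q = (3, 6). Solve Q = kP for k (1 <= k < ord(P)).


Enumerate multiples of P until we hit Q = (3, 6):
  1P = (3, 7)
  2P = (10, 4)
  3P = (10, 9)
  4P = (3, 6)
Match found at i = 4.

k = 4


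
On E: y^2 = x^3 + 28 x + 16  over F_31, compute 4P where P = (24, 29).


k = 4 = 100_2 (binary, LSB first: 001)
Double-and-add from P = (24, 29):
  bit 0 = 0: acc unchanged = O
  bit 1 = 0: acc unchanged = O
  bit 2 = 1: acc = O + (24, 2) = (24, 2)

4P = (24, 2)


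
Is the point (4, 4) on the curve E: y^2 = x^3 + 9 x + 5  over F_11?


Check whether y^2 = x^3 + 9 x + 5 (mod 11) for (x, y) = (4, 4).
LHS: y^2 = 4^2 mod 11 = 5
RHS: x^3 + 9 x + 5 = 4^3 + 9*4 + 5 mod 11 = 6
LHS != RHS

No, not on the curve


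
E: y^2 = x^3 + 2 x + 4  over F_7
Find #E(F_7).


For each x in F_7, count y with y^2 = x^3 + 2 x + 4 mod 7:
  x = 0: RHS = 4, y in [2, 5]  -> 2 point(s)
  x = 1: RHS = 0, y in [0]  -> 1 point(s)
  x = 2: RHS = 2, y in [3, 4]  -> 2 point(s)
  x = 3: RHS = 2, y in [3, 4]  -> 2 point(s)
  x = 6: RHS = 1, y in [1, 6]  -> 2 point(s)
Affine points: 9. Add the point at infinity: total = 10.

#E(F_7) = 10


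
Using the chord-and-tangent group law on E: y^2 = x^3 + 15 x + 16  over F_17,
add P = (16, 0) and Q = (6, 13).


P != Q, so use the chord formula.
s = (y2 - y1) / (x2 - x1) = (13) / (7) mod 17 = 14
x3 = s^2 - x1 - x2 mod 17 = 14^2 - 16 - 6 = 4
y3 = s (x1 - x3) - y1 mod 17 = 14 * (16 - 4) - 0 = 15

P + Q = (4, 15)


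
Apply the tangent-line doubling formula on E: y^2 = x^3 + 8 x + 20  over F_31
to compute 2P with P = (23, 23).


Doubling: s = (3 x1^2 + a) / (2 y1)
s = (3*23^2 + 8) / (2*23) mod 31 = 3
x3 = s^2 - 2 x1 mod 31 = 3^2 - 2*23 = 25
y3 = s (x1 - x3) - y1 mod 31 = 3 * (23 - 25) - 23 = 2

2P = (25, 2)


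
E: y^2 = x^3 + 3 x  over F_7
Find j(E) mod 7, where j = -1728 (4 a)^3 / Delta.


Delta = -16(4 a^3 + 27 b^2) mod 7 = 1
-1728 * (4 a)^3 = -1728 * (4*3)^3 mod 7 = 6
j = 6 * 1^(-1) mod 7 = 6

j = 6 (mod 7)


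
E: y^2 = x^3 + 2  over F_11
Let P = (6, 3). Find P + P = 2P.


Doubling: s = (3 x1^2 + a) / (2 y1)
s = (3*6^2 + 0) / (2*3) mod 11 = 7
x3 = s^2 - 2 x1 mod 11 = 7^2 - 2*6 = 4
y3 = s (x1 - x3) - y1 mod 11 = 7 * (6 - 4) - 3 = 0

2P = (4, 0)


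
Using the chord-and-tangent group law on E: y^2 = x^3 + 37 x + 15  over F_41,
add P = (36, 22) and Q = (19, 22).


P != Q, so use the chord formula.
s = (y2 - y1) / (x2 - x1) = (0) / (24) mod 41 = 0
x3 = s^2 - x1 - x2 mod 41 = 0^2 - 36 - 19 = 27
y3 = s (x1 - x3) - y1 mod 41 = 0 * (36 - 27) - 22 = 19

P + Q = (27, 19)


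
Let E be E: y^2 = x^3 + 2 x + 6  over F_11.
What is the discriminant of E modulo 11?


4 a^3 + 27 b^2 = 4*2^3 + 27*6^2 = 32 + 972 = 1004
Delta = -16 * (1004) = -16064
Delta mod 11 = 7

Delta = 7 (mod 11)


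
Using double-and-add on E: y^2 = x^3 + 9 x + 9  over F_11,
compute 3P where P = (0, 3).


k = 3 = 11_2 (binary, LSB first: 11)
Double-and-add from P = (0, 3):
  bit 0 = 1: acc = O + (0, 3) = (0, 3)
  bit 1 = 1: acc = (0, 3) + (5, 6) = (9, 7)

3P = (9, 7)


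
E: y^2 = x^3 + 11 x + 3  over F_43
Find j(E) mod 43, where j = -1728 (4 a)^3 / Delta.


Delta = -16(4 a^3 + 27 b^2) mod 43 = 24
-1728 * (4 a)^3 = -1728 * (4*11)^3 mod 43 = 35
j = 35 * 24^(-1) mod 43 = 14

j = 14 (mod 43)


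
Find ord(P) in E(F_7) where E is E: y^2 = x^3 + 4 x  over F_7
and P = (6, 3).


Compute successive multiples of P until we hit O:
  1P = (6, 3)
  2P = (2, 4)
  3P = (3, 5)
  4P = (0, 0)
  5P = (3, 2)
  6P = (2, 3)
  7P = (6, 4)
  8P = O

ord(P) = 8


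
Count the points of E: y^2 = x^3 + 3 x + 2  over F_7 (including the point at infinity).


For each x in F_7, count y with y^2 = x^3 + 3 x + 2 mod 7:
  x = 0: RHS = 2, y in [3, 4]  -> 2 point(s)
  x = 2: RHS = 2, y in [3, 4]  -> 2 point(s)
  x = 4: RHS = 1, y in [1, 6]  -> 2 point(s)
  x = 5: RHS = 2, y in [3, 4]  -> 2 point(s)
Affine points: 8. Add the point at infinity: total = 9.

#E(F_7) = 9


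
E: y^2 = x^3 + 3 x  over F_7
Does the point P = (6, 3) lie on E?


Check whether y^2 = x^3 + 3 x + 0 (mod 7) for (x, y) = (6, 3).
LHS: y^2 = 3^2 mod 7 = 2
RHS: x^3 + 3 x + 0 = 6^3 + 3*6 + 0 mod 7 = 3
LHS != RHS

No, not on the curve


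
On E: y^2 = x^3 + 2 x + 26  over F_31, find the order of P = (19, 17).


Compute successive multiples of P until we hit O:
  1P = (19, 17)
  2P = (24, 14)
  3P = (2, 10)
  4P = (18, 29)
  5P = (14, 16)
  6P = (3, 11)
  7P = (29, 18)
  8P = (23, 26)
  ... (continuing to 22P)
  22P = O

ord(P) = 22


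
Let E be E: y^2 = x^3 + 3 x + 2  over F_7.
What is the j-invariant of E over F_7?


Delta = -16(4 a^3 + 27 b^2) mod 7 = 2
-1728 * (4 a)^3 = -1728 * (4*3)^3 mod 7 = 6
j = 6 * 2^(-1) mod 7 = 3

j = 3 (mod 7)


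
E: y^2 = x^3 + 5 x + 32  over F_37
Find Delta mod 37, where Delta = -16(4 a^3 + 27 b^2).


4 a^3 + 27 b^2 = 4*5^3 + 27*32^2 = 500 + 27648 = 28148
Delta = -16 * (28148) = -450368
Delta mod 37 = 33

Delta = 33 (mod 37)


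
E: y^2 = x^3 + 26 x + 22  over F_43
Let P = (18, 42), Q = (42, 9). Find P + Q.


P != Q, so use the chord formula.
s = (y2 - y1) / (x2 - x1) = (10) / (24) mod 43 = 4
x3 = s^2 - x1 - x2 mod 43 = 4^2 - 18 - 42 = 42
y3 = s (x1 - x3) - y1 mod 43 = 4 * (18 - 42) - 42 = 34

P + Q = (42, 34)


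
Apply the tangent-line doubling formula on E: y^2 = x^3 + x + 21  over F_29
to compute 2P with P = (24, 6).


Doubling: s = (3 x1^2 + a) / (2 y1)
s = (3*24^2 + 1) / (2*6) mod 29 = 16
x3 = s^2 - 2 x1 mod 29 = 16^2 - 2*24 = 5
y3 = s (x1 - x3) - y1 mod 29 = 16 * (24 - 5) - 6 = 8

2P = (5, 8)


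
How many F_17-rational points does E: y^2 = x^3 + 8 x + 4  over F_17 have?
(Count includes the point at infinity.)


For each x in F_17, count y with y^2 = x^3 + 8 x + 4 mod 17:
  x = 0: RHS = 4, y in [2, 15]  -> 2 point(s)
  x = 1: RHS = 13, y in [8, 9]  -> 2 point(s)
  x = 3: RHS = 4, y in [2, 15]  -> 2 point(s)
  x = 4: RHS = 15, y in [7, 10]  -> 2 point(s)
  x = 5: RHS = 16, y in [4, 13]  -> 2 point(s)
  x = 6: RHS = 13, y in [8, 9]  -> 2 point(s)
  x = 8: RHS = 2, y in [6, 11]  -> 2 point(s)
  x = 10: RHS = 13, y in [8, 9]  -> 2 point(s)
  x = 12: RHS = 9, y in [3, 14]  -> 2 point(s)
  x = 14: RHS = 4, y in [2, 15]  -> 2 point(s)
Affine points: 20. Add the point at infinity: total = 21.

#E(F_17) = 21


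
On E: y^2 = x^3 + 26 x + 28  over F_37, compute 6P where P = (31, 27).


k = 6 = 110_2 (binary, LSB first: 011)
Double-and-add from P = (31, 27):
  bit 0 = 0: acc unchanged = O
  bit 1 = 1: acc = O + (21, 17) = (21, 17)
  bit 2 = 1: acc = (21, 17) + (23, 19) = (31, 10)

6P = (31, 10)


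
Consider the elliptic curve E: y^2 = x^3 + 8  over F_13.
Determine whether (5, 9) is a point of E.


Check whether y^2 = x^3 + 0 x + 8 (mod 13) for (x, y) = (5, 9).
LHS: y^2 = 9^2 mod 13 = 3
RHS: x^3 + 0 x + 8 = 5^3 + 0*5 + 8 mod 13 = 3
LHS = RHS

Yes, on the curve


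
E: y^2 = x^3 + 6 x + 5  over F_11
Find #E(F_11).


For each x in F_11, count y with y^2 = x^3 + 6 x + 5 mod 11:
  x = 0: RHS = 5, y in [4, 7]  -> 2 point(s)
  x = 1: RHS = 1, y in [1, 10]  -> 2 point(s)
  x = 2: RHS = 3, y in [5, 6]  -> 2 point(s)
  x = 4: RHS = 5, y in [4, 7]  -> 2 point(s)
  x = 6: RHS = 4, y in [2, 9]  -> 2 point(s)
  x = 7: RHS = 5, y in [4, 7]  -> 2 point(s)
  x = 8: RHS = 4, y in [2, 9]  -> 2 point(s)
  x = 10: RHS = 9, y in [3, 8]  -> 2 point(s)
Affine points: 16. Add the point at infinity: total = 17.

#E(F_11) = 17


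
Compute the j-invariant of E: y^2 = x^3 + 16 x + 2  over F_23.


Delta = -16(4 a^3 + 27 b^2) mod 23 = 7
-1728 * (4 a)^3 = -1728 * (4*16)^3 mod 23 = 7
j = 7 * 7^(-1) mod 23 = 1

j = 1 (mod 23)


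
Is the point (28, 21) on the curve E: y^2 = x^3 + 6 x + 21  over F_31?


Check whether y^2 = x^3 + 6 x + 21 (mod 31) for (x, y) = (28, 21).
LHS: y^2 = 21^2 mod 31 = 7
RHS: x^3 + 6 x + 21 = 28^3 + 6*28 + 21 mod 31 = 7
LHS = RHS

Yes, on the curve


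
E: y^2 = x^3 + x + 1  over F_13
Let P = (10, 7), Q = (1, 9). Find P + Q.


P != Q, so use the chord formula.
s = (y2 - y1) / (x2 - x1) = (2) / (4) mod 13 = 7
x3 = s^2 - x1 - x2 mod 13 = 7^2 - 10 - 1 = 12
y3 = s (x1 - x3) - y1 mod 13 = 7 * (10 - 12) - 7 = 5

P + Q = (12, 5)


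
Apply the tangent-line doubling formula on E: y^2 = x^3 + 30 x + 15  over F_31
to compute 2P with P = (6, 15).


Doubling: s = (3 x1^2 + a) / (2 y1)
s = (3*6^2 + 30) / (2*15) mod 31 = 17
x3 = s^2 - 2 x1 mod 31 = 17^2 - 2*6 = 29
y3 = s (x1 - x3) - y1 mod 31 = 17 * (6 - 29) - 15 = 28

2P = (29, 28)


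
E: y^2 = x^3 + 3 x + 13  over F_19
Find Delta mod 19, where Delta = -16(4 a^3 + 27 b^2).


4 a^3 + 27 b^2 = 4*3^3 + 27*13^2 = 108 + 4563 = 4671
Delta = -16 * (4671) = -74736
Delta mod 19 = 10

Delta = 10 (mod 19)


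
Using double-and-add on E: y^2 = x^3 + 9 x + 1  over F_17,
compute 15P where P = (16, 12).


k = 15 = 1111_2 (binary, LSB first: 1111)
Double-and-add from P = (16, 12):
  bit 0 = 1: acc = O + (16, 12) = (16, 12)
  bit 1 = 1: acc = (16, 12) + (15, 14) = (7, 4)
  bit 2 = 1: acc = (7, 4) + (12, 1) = (14, 7)
  bit 3 = 1: acc = (14, 7) + (6, 13) = (5, 16)

15P = (5, 16)


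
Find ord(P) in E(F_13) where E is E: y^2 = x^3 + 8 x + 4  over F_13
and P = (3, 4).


Compute successive multiples of P until we hit O:
  1P = (3, 4)
  2P = (4, 3)
  3P = (7, 0)
  4P = (4, 10)
  5P = (3, 9)
  6P = O

ord(P) = 6


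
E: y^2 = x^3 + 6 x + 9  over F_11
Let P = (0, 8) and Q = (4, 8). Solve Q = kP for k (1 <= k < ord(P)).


Enumerate multiples of P until we hit Q = (4, 8):
  1P = (0, 8)
  2P = (1, 4)
  3P = (4, 8)
Match found at i = 3.

k = 3


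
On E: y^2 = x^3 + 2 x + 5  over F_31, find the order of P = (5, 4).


Compute successive multiples of P until we hit O:
  1P = (5, 4)
  2P = (25, 5)
  3P = (11, 5)
  4P = (9, 16)
  5P = (26, 26)
  6P = (16, 14)
  7P = (18, 18)
  8P = (22, 23)
  ... (continuing to 42P)
  42P = O

ord(P) = 42


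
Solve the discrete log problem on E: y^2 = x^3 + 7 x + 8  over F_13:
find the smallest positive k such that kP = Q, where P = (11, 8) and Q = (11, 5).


Enumerate multiples of P until we hit Q = (11, 5):
  1P = (11, 8)
  2P = (8, 11)
  3P = (8, 2)
  4P = (11, 5)
Match found at i = 4.

k = 4


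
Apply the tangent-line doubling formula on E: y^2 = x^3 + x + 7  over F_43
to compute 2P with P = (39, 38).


Doubling: s = (3 x1^2 + a) / (2 y1)
s = (3*39^2 + 1) / (2*38) mod 43 = 8
x3 = s^2 - 2 x1 mod 43 = 8^2 - 2*39 = 29
y3 = s (x1 - x3) - y1 mod 43 = 8 * (39 - 29) - 38 = 42

2P = (29, 42)


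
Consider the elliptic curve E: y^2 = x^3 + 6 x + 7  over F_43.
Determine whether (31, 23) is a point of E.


Check whether y^2 = x^3 + 6 x + 7 (mod 43) for (x, y) = (31, 23).
LHS: y^2 = 23^2 mod 43 = 13
RHS: x^3 + 6 x + 7 = 31^3 + 6*31 + 7 mod 43 = 13
LHS = RHS

Yes, on the curve


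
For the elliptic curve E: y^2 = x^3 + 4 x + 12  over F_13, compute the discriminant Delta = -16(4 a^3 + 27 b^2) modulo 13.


4 a^3 + 27 b^2 = 4*4^3 + 27*12^2 = 256 + 3888 = 4144
Delta = -16 * (4144) = -66304
Delta mod 13 = 9

Delta = 9 (mod 13)


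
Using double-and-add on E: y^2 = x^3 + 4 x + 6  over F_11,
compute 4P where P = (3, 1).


k = 4 = 100_2 (binary, LSB first: 001)
Double-and-add from P = (3, 1):
  bit 0 = 0: acc unchanged = O
  bit 1 = 0: acc unchanged = O
  bit 2 = 1: acc = O + (2, 0) = (2, 0)

4P = (2, 0)


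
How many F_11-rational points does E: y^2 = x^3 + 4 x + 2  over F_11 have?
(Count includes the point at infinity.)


For each x in F_11, count y with y^2 = x^3 + 4 x + 2 mod 11:
  x = 4: RHS = 5, y in [4, 7]  -> 2 point(s)
  x = 5: RHS = 4, y in [2, 9]  -> 2 point(s)
  x = 6: RHS = 0, y in [0]  -> 1 point(s)
Affine points: 5. Add the point at infinity: total = 6.

#E(F_11) = 6


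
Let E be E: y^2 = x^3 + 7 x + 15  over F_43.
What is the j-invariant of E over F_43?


Delta = -16(4 a^3 + 27 b^2) mod 43 = 1
-1728 * (4 a)^3 = -1728 * (4*7)^3 mod 43 = 39
j = 39 * 1^(-1) mod 43 = 39

j = 39 (mod 43)


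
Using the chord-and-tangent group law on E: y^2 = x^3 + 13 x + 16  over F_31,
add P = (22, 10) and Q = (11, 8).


P != Q, so use the chord formula.
s = (y2 - y1) / (x2 - x1) = (29) / (20) mod 31 = 3
x3 = s^2 - x1 - x2 mod 31 = 3^2 - 22 - 11 = 7
y3 = s (x1 - x3) - y1 mod 31 = 3 * (22 - 7) - 10 = 4

P + Q = (7, 4)


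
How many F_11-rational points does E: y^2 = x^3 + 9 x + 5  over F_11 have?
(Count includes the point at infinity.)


For each x in F_11, count y with y^2 = x^3 + 9 x + 5 mod 11:
  x = 0: RHS = 5, y in [4, 7]  -> 2 point(s)
  x = 1: RHS = 4, y in [2, 9]  -> 2 point(s)
  x = 2: RHS = 9, y in [3, 8]  -> 2 point(s)
  x = 3: RHS = 4, y in [2, 9]  -> 2 point(s)
  x = 6: RHS = 0, y in [0]  -> 1 point(s)
  x = 7: RHS = 4, y in [2, 9]  -> 2 point(s)
  x = 9: RHS = 1, y in [1, 10]  -> 2 point(s)
Affine points: 13. Add the point at infinity: total = 14.

#E(F_11) = 14


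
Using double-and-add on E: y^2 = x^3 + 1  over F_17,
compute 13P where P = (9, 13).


k = 13 = 1101_2 (binary, LSB first: 1011)
Double-and-add from P = (9, 13):
  bit 0 = 1: acc = O + (9, 13) = (9, 13)
  bit 1 = 0: acc unchanged = (9, 13)
  bit 2 = 1: acc = (9, 13) + (7, 2) = (10, 7)
  bit 3 = 1: acc = (10, 7) + (1, 6) = (10, 10)

13P = (10, 10)


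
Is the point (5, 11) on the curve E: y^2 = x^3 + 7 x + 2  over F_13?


Check whether y^2 = x^3 + 7 x + 2 (mod 13) for (x, y) = (5, 11).
LHS: y^2 = 11^2 mod 13 = 4
RHS: x^3 + 7 x + 2 = 5^3 + 7*5 + 2 mod 13 = 6
LHS != RHS

No, not on the curve


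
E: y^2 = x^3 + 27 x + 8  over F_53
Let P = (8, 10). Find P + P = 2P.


Doubling: s = (3 x1^2 + a) / (2 y1)
s = (3*8^2 + 27) / (2*10) mod 53 = 3
x3 = s^2 - 2 x1 mod 53 = 3^2 - 2*8 = 46
y3 = s (x1 - x3) - y1 mod 53 = 3 * (8 - 46) - 10 = 35

2P = (46, 35)


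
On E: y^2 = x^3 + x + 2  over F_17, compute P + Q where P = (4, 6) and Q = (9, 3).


P != Q, so use the chord formula.
s = (y2 - y1) / (x2 - x1) = (14) / (5) mod 17 = 13
x3 = s^2 - x1 - x2 mod 17 = 13^2 - 4 - 9 = 3
y3 = s (x1 - x3) - y1 mod 17 = 13 * (4 - 3) - 6 = 7

P + Q = (3, 7)


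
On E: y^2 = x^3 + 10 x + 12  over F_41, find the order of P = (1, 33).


Compute successive multiples of P until we hit O:
  1P = (1, 33)
  2P = (19, 38)
  3P = (25, 15)
  4P = (13, 17)
  5P = (6, 1)
  6P = (11, 31)
  7P = (11, 10)
  8P = (6, 40)
  ... (continuing to 13P)
  13P = O

ord(P) = 13


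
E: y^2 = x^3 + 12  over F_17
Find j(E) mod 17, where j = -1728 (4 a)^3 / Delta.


Delta = -16(4 a^3 + 27 b^2) mod 17 = 12
-1728 * (4 a)^3 = -1728 * (4*0)^3 mod 17 = 0
j = 0 * 12^(-1) mod 17 = 0

j = 0 (mod 17)


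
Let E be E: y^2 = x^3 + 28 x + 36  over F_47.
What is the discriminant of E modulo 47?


4 a^3 + 27 b^2 = 4*28^3 + 27*36^2 = 87808 + 34992 = 122800
Delta = -16 * (122800) = -1964800
Delta mod 47 = 35

Delta = 35 (mod 47)


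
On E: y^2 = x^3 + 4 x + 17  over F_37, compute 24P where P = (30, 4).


k = 24 = 11000_2 (binary, LSB first: 00011)
Double-and-add from P = (30, 4):
  bit 0 = 0: acc unchanged = O
  bit 1 = 0: acc unchanged = O
  bit 2 = 0: acc unchanged = O
  bit 3 = 1: acc = O + (24, 32) = (24, 32)
  bit 4 = 1: acc = (24, 32) + (35, 1) = (26, 14)

24P = (26, 14)


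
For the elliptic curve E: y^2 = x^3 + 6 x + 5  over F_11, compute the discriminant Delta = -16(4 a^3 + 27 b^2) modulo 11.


4 a^3 + 27 b^2 = 4*6^3 + 27*5^2 = 864 + 675 = 1539
Delta = -16 * (1539) = -24624
Delta mod 11 = 5

Delta = 5 (mod 11)


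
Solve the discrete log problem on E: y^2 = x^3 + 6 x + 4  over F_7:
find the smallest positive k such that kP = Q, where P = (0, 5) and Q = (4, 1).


Enumerate multiples of P until we hit Q = (4, 1):
  1P = (0, 5)
  2P = (4, 1)
Match found at i = 2.

k = 2


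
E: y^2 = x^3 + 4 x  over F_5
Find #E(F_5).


For each x in F_5, count y with y^2 = x^3 + 4 x + 0 mod 5:
  x = 0: RHS = 0, y in [0]  -> 1 point(s)
  x = 1: RHS = 0, y in [0]  -> 1 point(s)
  x = 2: RHS = 1, y in [1, 4]  -> 2 point(s)
  x = 3: RHS = 4, y in [2, 3]  -> 2 point(s)
  x = 4: RHS = 0, y in [0]  -> 1 point(s)
Affine points: 7. Add the point at infinity: total = 8.

#E(F_5) = 8


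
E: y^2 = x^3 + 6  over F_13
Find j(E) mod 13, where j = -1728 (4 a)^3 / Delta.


Delta = -16(4 a^3 + 27 b^2) mod 13 = 9
-1728 * (4 a)^3 = -1728 * (4*0)^3 mod 13 = 0
j = 0 * 9^(-1) mod 13 = 0

j = 0 (mod 13)


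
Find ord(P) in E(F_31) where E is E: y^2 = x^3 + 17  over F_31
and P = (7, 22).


Compute successive multiples of P until we hit O:
  1P = (7, 22)
  2P = (26, 4)
  3P = (8, 23)
  4P = (17, 30)
  5P = (25, 7)
  6P = (4, 22)
  7P = (20, 9)
  8P = (5, 7)
  ... (continuing to 43P)
  43P = O

ord(P) = 43


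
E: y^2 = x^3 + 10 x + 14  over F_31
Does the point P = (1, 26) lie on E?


Check whether y^2 = x^3 + 10 x + 14 (mod 31) for (x, y) = (1, 26).
LHS: y^2 = 26^2 mod 31 = 25
RHS: x^3 + 10 x + 14 = 1^3 + 10*1 + 14 mod 31 = 25
LHS = RHS

Yes, on the curve


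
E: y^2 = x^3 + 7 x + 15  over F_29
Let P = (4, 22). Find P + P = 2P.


Doubling: s = (3 x1^2 + a) / (2 y1)
s = (3*4^2 + 7) / (2*22) mod 29 = 23
x3 = s^2 - 2 x1 mod 29 = 23^2 - 2*4 = 28
y3 = s (x1 - x3) - y1 mod 29 = 23 * (4 - 28) - 22 = 6

2P = (28, 6)


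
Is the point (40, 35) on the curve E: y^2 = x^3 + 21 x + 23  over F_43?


Check whether y^2 = x^3 + 21 x + 23 (mod 43) for (x, y) = (40, 35).
LHS: y^2 = 35^2 mod 43 = 21
RHS: x^3 + 21 x + 23 = 40^3 + 21*40 + 23 mod 43 = 19
LHS != RHS

No, not on the curve


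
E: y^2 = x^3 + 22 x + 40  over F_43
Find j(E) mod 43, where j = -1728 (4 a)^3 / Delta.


Delta = -16(4 a^3 + 27 b^2) mod 43 = 17
-1728 * (4 a)^3 = -1728 * (4*22)^3 mod 43 = 22
j = 22 * 17^(-1) mod 43 = 19

j = 19 (mod 43)


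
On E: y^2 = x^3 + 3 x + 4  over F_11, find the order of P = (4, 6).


Compute successive multiples of P until we hit O:
  1P = (4, 6)
  2P = (8, 10)
  3P = (0, 9)
  4P = (0, 2)
  5P = (8, 1)
  6P = (4, 5)
  7P = O

ord(P) = 7


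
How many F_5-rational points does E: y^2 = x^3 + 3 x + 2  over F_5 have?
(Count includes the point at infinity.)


For each x in F_5, count y with y^2 = x^3 + 3 x + 2 mod 5:
  x = 1: RHS = 1, y in [1, 4]  -> 2 point(s)
  x = 2: RHS = 1, y in [1, 4]  -> 2 point(s)
Affine points: 4. Add the point at infinity: total = 5.

#E(F_5) = 5


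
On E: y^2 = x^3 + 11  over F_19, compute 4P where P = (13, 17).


k = 4 = 100_2 (binary, LSB first: 001)
Double-and-add from P = (13, 17):
  bit 0 = 0: acc unchanged = O
  bit 1 = 0: acc unchanged = O
  bit 2 = 1: acc = O + (0, 7) = (0, 7)

4P = (0, 7)


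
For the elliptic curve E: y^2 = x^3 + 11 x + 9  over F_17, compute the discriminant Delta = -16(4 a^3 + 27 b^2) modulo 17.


4 a^3 + 27 b^2 = 4*11^3 + 27*9^2 = 5324 + 2187 = 7511
Delta = -16 * (7511) = -120176
Delta mod 17 = 14

Delta = 14 (mod 17)


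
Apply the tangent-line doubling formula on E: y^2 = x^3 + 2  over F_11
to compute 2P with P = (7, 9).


Doubling: s = (3 x1^2 + a) / (2 y1)
s = (3*7^2 + 0) / (2*9) mod 11 = 10
x3 = s^2 - 2 x1 mod 11 = 10^2 - 2*7 = 9
y3 = s (x1 - x3) - y1 mod 11 = 10 * (7 - 9) - 9 = 4

2P = (9, 4)


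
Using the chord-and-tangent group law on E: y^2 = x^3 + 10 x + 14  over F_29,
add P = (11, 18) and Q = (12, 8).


P != Q, so use the chord formula.
s = (y2 - y1) / (x2 - x1) = (19) / (1) mod 29 = 19
x3 = s^2 - x1 - x2 mod 29 = 19^2 - 11 - 12 = 19
y3 = s (x1 - x3) - y1 mod 29 = 19 * (11 - 19) - 18 = 4

P + Q = (19, 4)


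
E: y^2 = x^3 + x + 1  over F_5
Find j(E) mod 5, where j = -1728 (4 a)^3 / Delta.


Delta = -16(4 a^3 + 27 b^2) mod 5 = 4
-1728 * (4 a)^3 = -1728 * (4*1)^3 mod 5 = 3
j = 3 * 4^(-1) mod 5 = 2

j = 2 (mod 5)


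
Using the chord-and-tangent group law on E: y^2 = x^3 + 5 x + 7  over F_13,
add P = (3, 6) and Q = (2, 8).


P != Q, so use the chord formula.
s = (y2 - y1) / (x2 - x1) = (2) / (12) mod 13 = 11
x3 = s^2 - x1 - x2 mod 13 = 11^2 - 3 - 2 = 12
y3 = s (x1 - x3) - y1 mod 13 = 11 * (3 - 12) - 6 = 12

P + Q = (12, 12)


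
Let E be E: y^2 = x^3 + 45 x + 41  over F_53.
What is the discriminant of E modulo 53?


4 a^3 + 27 b^2 = 4*45^3 + 27*41^2 = 364500 + 45387 = 409887
Delta = -16 * (409887) = -6558192
Delta mod 53 = 28

Delta = 28 (mod 53)


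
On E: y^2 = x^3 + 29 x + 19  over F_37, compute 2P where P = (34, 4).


Doubling: s = (3 x1^2 + a) / (2 y1)
s = (3*34^2 + 29) / (2*4) mod 37 = 7
x3 = s^2 - 2 x1 mod 37 = 7^2 - 2*34 = 18
y3 = s (x1 - x3) - y1 mod 37 = 7 * (34 - 18) - 4 = 34

2P = (18, 34)


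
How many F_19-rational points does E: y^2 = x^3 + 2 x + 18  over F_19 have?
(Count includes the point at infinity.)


For each x in F_19, count y with y^2 = x^3 + 2 x + 18 mod 19:
  x = 2: RHS = 11, y in [7, 12]  -> 2 point(s)
  x = 5: RHS = 1, y in [1, 18]  -> 2 point(s)
  x = 9: RHS = 5, y in [9, 10]  -> 2 point(s)
  x = 14: RHS = 16, y in [4, 15]  -> 2 point(s)
  x = 16: RHS = 4, y in [2, 17]  -> 2 point(s)
  x = 17: RHS = 6, y in [5, 14]  -> 2 point(s)
Affine points: 12. Add the point at infinity: total = 13.

#E(F_19) = 13


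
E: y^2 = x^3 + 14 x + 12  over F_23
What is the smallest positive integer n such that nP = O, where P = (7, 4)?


Compute successive multiples of P until we hit O:
  1P = (7, 4)
  2P = (9, 19)
  3P = (0, 14)
  4P = (11, 5)
  5P = (18, 22)
  6P = (6, 6)
  7P = (14, 10)
  8P = (14, 13)
  ... (continuing to 15P)
  15P = O

ord(P) = 15


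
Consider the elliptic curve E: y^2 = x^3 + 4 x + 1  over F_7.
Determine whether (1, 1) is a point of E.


Check whether y^2 = x^3 + 4 x + 1 (mod 7) for (x, y) = (1, 1).
LHS: y^2 = 1^2 mod 7 = 1
RHS: x^3 + 4 x + 1 = 1^3 + 4*1 + 1 mod 7 = 6
LHS != RHS

No, not on the curve


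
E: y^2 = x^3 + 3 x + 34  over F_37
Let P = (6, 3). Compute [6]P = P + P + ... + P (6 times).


k = 6 = 110_2 (binary, LSB first: 011)
Double-and-add from P = (6, 3):
  bit 0 = 0: acc unchanged = O
  bit 1 = 1: acc = O + (25, 34) = (25, 34)
  bit 2 = 1: acc = (25, 34) + (17, 15) = (7, 18)

6P = (7, 18)


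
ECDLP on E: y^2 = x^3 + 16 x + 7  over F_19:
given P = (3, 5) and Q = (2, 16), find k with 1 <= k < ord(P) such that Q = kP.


Enumerate multiples of P until we hit Q = (2, 16):
  1P = (3, 5)
  2P = (18, 16)
  3P = (2, 16)
Match found at i = 3.

k = 3


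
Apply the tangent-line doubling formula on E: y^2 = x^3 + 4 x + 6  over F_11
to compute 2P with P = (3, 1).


Doubling: s = (3 x1^2 + a) / (2 y1)
s = (3*3^2 + 4) / (2*1) mod 11 = 10
x3 = s^2 - 2 x1 mod 11 = 10^2 - 2*3 = 6
y3 = s (x1 - x3) - y1 mod 11 = 10 * (3 - 6) - 1 = 2

2P = (6, 2)


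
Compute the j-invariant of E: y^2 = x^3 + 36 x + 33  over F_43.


Delta = -16(4 a^3 + 27 b^2) mod 43 = 37
-1728 * (4 a)^3 = -1728 * (4*36)^3 mod 43 = 4
j = 4 * 37^(-1) mod 43 = 28

j = 28 (mod 43)


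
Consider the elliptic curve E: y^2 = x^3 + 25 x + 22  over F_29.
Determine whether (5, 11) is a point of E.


Check whether y^2 = x^3 + 25 x + 22 (mod 29) for (x, y) = (5, 11).
LHS: y^2 = 11^2 mod 29 = 5
RHS: x^3 + 25 x + 22 = 5^3 + 25*5 + 22 mod 29 = 11
LHS != RHS

No, not on the curve


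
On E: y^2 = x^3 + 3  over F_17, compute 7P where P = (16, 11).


k = 7 = 111_2 (binary, LSB first: 111)
Double-and-add from P = (16, 11):
  bit 0 = 1: acc = O + (16, 11) = (16, 11)
  bit 1 = 1: acc = (16, 11) + (1, 15) = (4, 13)
  bit 2 = 1: acc = (4, 13) + (6, 10) = (5, 14)

7P = (5, 14)


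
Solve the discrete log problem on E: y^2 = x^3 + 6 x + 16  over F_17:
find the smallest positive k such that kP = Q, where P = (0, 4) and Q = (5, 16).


Enumerate multiples of P until we hit Q = (5, 16):
  1P = (0, 4)
  2P = (8, 7)
  3P = (11, 11)
  4P = (5, 16)
Match found at i = 4.

k = 4


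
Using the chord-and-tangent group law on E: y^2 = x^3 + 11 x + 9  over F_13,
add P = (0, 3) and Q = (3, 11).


P != Q, so use the chord formula.
s = (y2 - y1) / (x2 - x1) = (8) / (3) mod 13 = 7
x3 = s^2 - x1 - x2 mod 13 = 7^2 - 0 - 3 = 7
y3 = s (x1 - x3) - y1 mod 13 = 7 * (0 - 7) - 3 = 0

P + Q = (7, 0)


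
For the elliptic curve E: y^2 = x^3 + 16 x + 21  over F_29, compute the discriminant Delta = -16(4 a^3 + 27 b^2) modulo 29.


4 a^3 + 27 b^2 = 4*16^3 + 27*21^2 = 16384 + 11907 = 28291
Delta = -16 * (28291) = -452656
Delta mod 29 = 5

Delta = 5 (mod 29)


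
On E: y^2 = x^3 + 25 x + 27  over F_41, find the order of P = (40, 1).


Compute successive multiples of P until we hit O:
  1P = (40, 1)
  2P = (34, 1)
  3P = (8, 40)
  4P = (30, 15)
  5P = (32, 37)
  6P = (20, 32)
  7P = (12, 13)
  8P = (26, 34)
  ... (continuing to 38P)
  38P = O

ord(P) = 38


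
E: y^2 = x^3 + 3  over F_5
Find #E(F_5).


For each x in F_5, count y with y^2 = x^3 + 0 x + 3 mod 5:
  x = 1: RHS = 4, y in [2, 3]  -> 2 point(s)
  x = 2: RHS = 1, y in [1, 4]  -> 2 point(s)
  x = 3: RHS = 0, y in [0]  -> 1 point(s)
Affine points: 5. Add the point at infinity: total = 6.

#E(F_5) = 6


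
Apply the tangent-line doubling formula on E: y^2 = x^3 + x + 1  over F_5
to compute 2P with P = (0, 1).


Doubling: s = (3 x1^2 + a) / (2 y1)
s = (3*0^2 + 1) / (2*1) mod 5 = 3
x3 = s^2 - 2 x1 mod 5 = 3^2 - 2*0 = 4
y3 = s (x1 - x3) - y1 mod 5 = 3 * (0 - 4) - 1 = 2

2P = (4, 2)


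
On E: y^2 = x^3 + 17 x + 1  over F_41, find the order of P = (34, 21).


Compute successive multiples of P until we hit O:
  1P = (34, 21)
  2P = (14, 20)
  3P = (38, 28)
  4P = (31, 15)
  5P = (21, 5)
  6P = (29, 23)
  7P = (29, 18)
  8P = (21, 36)
  ... (continuing to 13P)
  13P = O

ord(P) = 13


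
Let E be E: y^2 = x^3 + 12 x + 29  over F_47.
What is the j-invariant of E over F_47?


Delta = -16(4 a^3 + 27 b^2) mod 47 = 44
-1728 * (4 a)^3 = -1728 * (4*12)^3 mod 47 = 11
j = 11 * 44^(-1) mod 47 = 12

j = 12 (mod 47)


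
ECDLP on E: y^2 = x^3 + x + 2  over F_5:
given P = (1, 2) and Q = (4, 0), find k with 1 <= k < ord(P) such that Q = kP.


Enumerate multiples of P until we hit Q = (4, 0):
  1P = (1, 2)
  2P = (4, 0)
Match found at i = 2.

k = 2


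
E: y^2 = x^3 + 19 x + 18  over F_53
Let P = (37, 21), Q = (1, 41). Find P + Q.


P != Q, so use the chord formula.
s = (y2 - y1) / (x2 - x1) = (20) / (17) mod 53 = 23
x3 = s^2 - x1 - x2 mod 53 = 23^2 - 37 - 1 = 14
y3 = s (x1 - x3) - y1 mod 53 = 23 * (37 - 14) - 21 = 31

P + Q = (14, 31)


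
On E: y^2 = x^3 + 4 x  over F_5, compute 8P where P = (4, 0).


k = 8 = 1000_2 (binary, LSB first: 0001)
Double-and-add from P = (4, 0):
  bit 0 = 0: acc unchanged = O
  bit 1 = 0: acc unchanged = O
  bit 2 = 0: acc unchanged = O
  bit 3 = 1: acc = O + O = O

8P = O


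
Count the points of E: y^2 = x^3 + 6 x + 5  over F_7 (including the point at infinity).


For each x in F_7, count y with y^2 = x^3 + 6 x + 5 mod 7:
  x = 2: RHS = 4, y in [2, 5]  -> 2 point(s)
  x = 3: RHS = 1, y in [1, 6]  -> 2 point(s)
  x = 4: RHS = 2, y in [3, 4]  -> 2 point(s)
Affine points: 6. Add the point at infinity: total = 7.

#E(F_7) = 7


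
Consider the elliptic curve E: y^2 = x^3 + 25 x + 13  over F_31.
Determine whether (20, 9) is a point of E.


Check whether y^2 = x^3 + 25 x + 13 (mod 31) for (x, y) = (20, 9).
LHS: y^2 = 9^2 mod 31 = 19
RHS: x^3 + 25 x + 13 = 20^3 + 25*20 + 13 mod 31 = 19
LHS = RHS

Yes, on the curve


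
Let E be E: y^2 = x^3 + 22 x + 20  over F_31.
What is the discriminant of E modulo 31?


4 a^3 + 27 b^2 = 4*22^3 + 27*20^2 = 42592 + 10800 = 53392
Delta = -16 * (53392) = -854272
Delta mod 31 = 26

Delta = 26 (mod 31)


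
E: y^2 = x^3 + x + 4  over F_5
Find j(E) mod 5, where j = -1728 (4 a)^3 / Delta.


Delta = -16(4 a^3 + 27 b^2) mod 5 = 4
-1728 * (4 a)^3 = -1728 * (4*1)^3 mod 5 = 3
j = 3 * 4^(-1) mod 5 = 2

j = 2 (mod 5)


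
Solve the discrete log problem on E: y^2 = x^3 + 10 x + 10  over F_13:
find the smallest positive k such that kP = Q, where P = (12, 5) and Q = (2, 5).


Enumerate multiples of P until we hit Q = (2, 5):
  1P = (12, 5)
  2P = (2, 8)
  3P = (0, 7)
  4P = (5, 9)
  5P = (8, 2)
  6P = (9, 7)
  7P = (4, 7)
  8P = (6, 0)
  9P = (4, 6)
  10P = (9, 6)
  11P = (8, 11)
  12P = (5, 4)
  13P = (0, 6)
  14P = (2, 5)
Match found at i = 14.

k = 14


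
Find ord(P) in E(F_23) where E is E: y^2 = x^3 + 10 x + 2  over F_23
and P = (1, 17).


Compute successive multiples of P until we hit O:
  1P = (1, 17)
  2P = (7, 1)
  3P = (17, 18)
  4P = (13, 11)
  5P = (15, 13)
  6P = (16, 7)
  7P = (9, 19)
  8P = (3, 17)
  ... (continuing to 25P)
  25P = O

ord(P) = 25


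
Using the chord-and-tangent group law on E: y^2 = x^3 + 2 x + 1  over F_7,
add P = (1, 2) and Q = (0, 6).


P != Q, so use the chord formula.
s = (y2 - y1) / (x2 - x1) = (4) / (6) mod 7 = 3
x3 = s^2 - x1 - x2 mod 7 = 3^2 - 1 - 0 = 1
y3 = s (x1 - x3) - y1 mod 7 = 3 * (1 - 1) - 2 = 5

P + Q = (1, 5)


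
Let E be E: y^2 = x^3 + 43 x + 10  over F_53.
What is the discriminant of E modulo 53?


4 a^3 + 27 b^2 = 4*43^3 + 27*10^2 = 318028 + 2700 = 320728
Delta = -16 * (320728) = -5131648
Delta mod 53 = 24

Delta = 24 (mod 53)


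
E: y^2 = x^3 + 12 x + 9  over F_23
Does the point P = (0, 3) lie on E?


Check whether y^2 = x^3 + 12 x + 9 (mod 23) for (x, y) = (0, 3).
LHS: y^2 = 3^2 mod 23 = 9
RHS: x^3 + 12 x + 9 = 0^3 + 12*0 + 9 mod 23 = 9
LHS = RHS

Yes, on the curve


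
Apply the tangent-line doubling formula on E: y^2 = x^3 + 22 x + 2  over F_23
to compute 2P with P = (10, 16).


Doubling: s = (3 x1^2 + a) / (2 y1)
s = (3*10^2 + 22) / (2*16) mod 23 = 0
x3 = s^2 - 2 x1 mod 23 = 0^2 - 2*10 = 3
y3 = s (x1 - x3) - y1 mod 23 = 0 * (10 - 3) - 16 = 7

2P = (3, 7)


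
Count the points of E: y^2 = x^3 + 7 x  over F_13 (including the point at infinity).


For each x in F_13, count y with y^2 = x^3 + 7 x + 0 mod 13:
  x = 0: RHS = 0, y in [0]  -> 1 point(s)
  x = 2: RHS = 9, y in [3, 10]  -> 2 point(s)
  x = 3: RHS = 9, y in [3, 10]  -> 2 point(s)
  x = 4: RHS = 1, y in [1, 12]  -> 2 point(s)
  x = 5: RHS = 4, y in [2, 11]  -> 2 point(s)
  x = 8: RHS = 9, y in [3, 10]  -> 2 point(s)
  x = 9: RHS = 12, y in [5, 8]  -> 2 point(s)
  x = 10: RHS = 4, y in [2, 11]  -> 2 point(s)
  x = 11: RHS = 4, y in [2, 11]  -> 2 point(s)
Affine points: 17. Add the point at infinity: total = 18.

#E(F_13) = 18


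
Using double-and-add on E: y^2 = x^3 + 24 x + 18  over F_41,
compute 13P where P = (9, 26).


k = 13 = 1101_2 (binary, LSB first: 1011)
Double-and-add from P = (9, 26):
  bit 0 = 1: acc = O + (9, 26) = (9, 26)
  bit 1 = 0: acc unchanged = (9, 26)
  bit 2 = 1: acc = (9, 26) + (22, 40) = (0, 31)
  bit 3 = 1: acc = (0, 31) + (38, 1) = (21, 5)

13P = (21, 5)


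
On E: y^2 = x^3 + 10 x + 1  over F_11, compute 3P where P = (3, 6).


k = 3 = 11_2 (binary, LSB first: 11)
Double-and-add from P = (3, 6):
  bit 0 = 1: acc = O + (3, 6) = (3, 6)
  bit 1 = 1: acc = (3, 6) + (10, 10) = (10, 1)

3P = (10, 1)


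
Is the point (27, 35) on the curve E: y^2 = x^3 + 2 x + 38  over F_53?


Check whether y^2 = x^3 + 2 x + 38 (mod 53) for (x, y) = (27, 35).
LHS: y^2 = 35^2 mod 53 = 6
RHS: x^3 + 2 x + 38 = 27^3 + 2*27 + 38 mod 53 = 6
LHS = RHS

Yes, on the curve


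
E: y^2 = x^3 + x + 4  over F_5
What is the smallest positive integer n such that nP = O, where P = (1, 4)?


Compute successive multiples of P until we hit O:
  1P = (1, 4)
  2P = (2, 3)
  3P = (3, 3)
  4P = (0, 3)
  5P = (0, 2)
  6P = (3, 2)
  7P = (2, 2)
  8P = (1, 1)
  ... (continuing to 9P)
  9P = O

ord(P) = 9


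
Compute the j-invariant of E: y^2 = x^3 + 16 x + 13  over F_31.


Delta = -16(4 a^3 + 27 b^2) mod 31 = 20
-1728 * (4 a)^3 = -1728 * (4*16)^3 mod 31 = 2
j = 2 * 20^(-1) mod 31 = 28

j = 28 (mod 31)


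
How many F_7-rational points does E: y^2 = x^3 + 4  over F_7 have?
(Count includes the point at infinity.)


For each x in F_7, count y with y^2 = x^3 + 0 x + 4 mod 7:
  x = 0: RHS = 4, y in [2, 5]  -> 2 point(s)
Affine points: 2. Add the point at infinity: total = 3.

#E(F_7) = 3


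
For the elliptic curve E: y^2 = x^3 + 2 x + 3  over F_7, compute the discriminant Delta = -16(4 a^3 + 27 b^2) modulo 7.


4 a^3 + 27 b^2 = 4*2^3 + 27*3^2 = 32 + 243 = 275
Delta = -16 * (275) = -4400
Delta mod 7 = 3

Delta = 3 (mod 7)


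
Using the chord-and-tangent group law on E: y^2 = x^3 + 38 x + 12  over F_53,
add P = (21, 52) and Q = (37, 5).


P != Q, so use the chord formula.
s = (y2 - y1) / (x2 - x1) = (6) / (16) mod 53 = 7
x3 = s^2 - x1 - x2 mod 53 = 7^2 - 21 - 37 = 44
y3 = s (x1 - x3) - y1 mod 53 = 7 * (21 - 44) - 52 = 52

P + Q = (44, 52)


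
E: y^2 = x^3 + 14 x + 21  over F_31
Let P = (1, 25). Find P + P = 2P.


Doubling: s = (3 x1^2 + a) / (2 y1)
s = (3*1^2 + 14) / (2*25) mod 31 = 27
x3 = s^2 - 2 x1 mod 31 = 27^2 - 2*1 = 14
y3 = s (x1 - x3) - y1 mod 31 = 27 * (1 - 14) - 25 = 27

2P = (14, 27)


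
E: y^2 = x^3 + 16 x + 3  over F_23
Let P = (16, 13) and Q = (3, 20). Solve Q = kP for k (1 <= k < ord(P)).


Enumerate multiples of P until we hit Q = (3, 20):
  1P = (16, 13)
  2P = (17, 17)
  3P = (6, 4)
  4P = (14, 21)
  5P = (9, 5)
  6P = (4, 4)
  7P = (5, 1)
  8P = (3, 20)
Match found at i = 8.

k = 8


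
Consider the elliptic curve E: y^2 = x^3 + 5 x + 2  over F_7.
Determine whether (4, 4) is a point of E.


Check whether y^2 = x^3 + 5 x + 2 (mod 7) for (x, y) = (4, 4).
LHS: y^2 = 4^2 mod 7 = 2
RHS: x^3 + 5 x + 2 = 4^3 + 5*4 + 2 mod 7 = 2
LHS = RHS

Yes, on the curve


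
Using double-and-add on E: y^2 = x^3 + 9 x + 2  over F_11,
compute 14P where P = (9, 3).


k = 14 = 1110_2 (binary, LSB first: 0111)
Double-and-add from P = (9, 3):
  bit 0 = 0: acc unchanged = O
  bit 1 = 1: acc = O + (8, 6) = (8, 6)
  bit 2 = 1: acc = (8, 6) + (4, 6) = (10, 5)
  bit 3 = 1: acc = (10, 5) + (7, 10) = (9, 8)

14P = (9, 8)


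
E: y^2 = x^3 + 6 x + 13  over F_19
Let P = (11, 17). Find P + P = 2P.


Doubling: s = (3 x1^2 + a) / (2 y1)
s = (3*11^2 + 6) / (2*17) mod 19 = 17
x3 = s^2 - 2 x1 mod 19 = 17^2 - 2*11 = 1
y3 = s (x1 - x3) - y1 mod 19 = 17 * (11 - 1) - 17 = 1

2P = (1, 1)


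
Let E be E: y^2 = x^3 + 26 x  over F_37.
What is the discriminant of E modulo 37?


4 a^3 + 27 b^2 = 4*26^3 + 27*0^2 = 70304 + 0 = 70304
Delta = -16 * (70304) = -1124864
Delta mod 37 = 10

Delta = 10 (mod 37)


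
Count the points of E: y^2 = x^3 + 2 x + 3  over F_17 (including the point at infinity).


For each x in F_17, count y with y^2 = x^3 + 2 x + 3 mod 17:
  x = 2: RHS = 15, y in [7, 10]  -> 2 point(s)
  x = 3: RHS = 2, y in [6, 11]  -> 2 point(s)
  x = 5: RHS = 2, y in [6, 11]  -> 2 point(s)
  x = 8: RHS = 4, y in [2, 15]  -> 2 point(s)
  x = 9: RHS = 2, y in [6, 11]  -> 2 point(s)
  x = 11: RHS = 13, y in [8, 9]  -> 2 point(s)
  x = 12: RHS = 4, y in [2, 15]  -> 2 point(s)
  x = 13: RHS = 16, y in [4, 13]  -> 2 point(s)
  x = 14: RHS = 4, y in [2, 15]  -> 2 point(s)
  x = 15: RHS = 8, y in [5, 12]  -> 2 point(s)
  x = 16: RHS = 0, y in [0]  -> 1 point(s)
Affine points: 21. Add the point at infinity: total = 22.

#E(F_17) = 22


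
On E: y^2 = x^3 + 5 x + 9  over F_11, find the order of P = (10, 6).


Compute successive multiples of P until we hit O:
  1P = (10, 6)
  2P = (0, 8)
  3P = (5, 4)
  4P = (1, 2)
  5P = (4, 4)
  6P = (2, 4)
  7P = (8, 0)
  8P = (2, 7)
  ... (continuing to 14P)
  14P = O

ord(P) = 14


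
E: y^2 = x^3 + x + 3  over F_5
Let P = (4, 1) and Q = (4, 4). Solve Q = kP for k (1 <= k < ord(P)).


Enumerate multiples of P until we hit Q = (4, 4):
  1P = (4, 1)
  2P = (1, 0)
  3P = (4, 4)
Match found at i = 3.

k = 3


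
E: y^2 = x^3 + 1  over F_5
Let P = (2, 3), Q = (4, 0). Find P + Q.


P != Q, so use the chord formula.
s = (y2 - y1) / (x2 - x1) = (2) / (2) mod 5 = 1
x3 = s^2 - x1 - x2 mod 5 = 1^2 - 2 - 4 = 0
y3 = s (x1 - x3) - y1 mod 5 = 1 * (2 - 0) - 3 = 4

P + Q = (0, 4)


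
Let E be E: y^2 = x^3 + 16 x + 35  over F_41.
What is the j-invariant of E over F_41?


Delta = -16(4 a^3 + 27 b^2) mod 41 = 38
-1728 * (4 a)^3 = -1728 * (4*16)^3 mod 41 = 19
j = 19 * 38^(-1) mod 41 = 21

j = 21 (mod 41)


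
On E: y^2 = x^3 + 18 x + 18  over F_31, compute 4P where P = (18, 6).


k = 4 = 100_2 (binary, LSB first: 001)
Double-and-add from P = (18, 6):
  bit 0 = 0: acc unchanged = O
  bit 1 = 0: acc unchanged = O
  bit 2 = 1: acc = O + (10, 19) = (10, 19)

4P = (10, 19)


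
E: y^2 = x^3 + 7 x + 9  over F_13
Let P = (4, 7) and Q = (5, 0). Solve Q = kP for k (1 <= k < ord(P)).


Enumerate multiples of P until we hit Q = (5, 0):
  1P = (4, 7)
  2P = (1, 2)
  3P = (5, 0)
Match found at i = 3.

k = 3


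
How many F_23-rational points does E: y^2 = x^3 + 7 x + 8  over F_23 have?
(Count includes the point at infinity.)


For each x in F_23, count y with y^2 = x^3 + 7 x + 8 mod 23:
  x = 0: RHS = 8, y in [10, 13]  -> 2 point(s)
  x = 1: RHS = 16, y in [4, 19]  -> 2 point(s)
  x = 4: RHS = 8, y in [10, 13]  -> 2 point(s)
  x = 6: RHS = 13, y in [6, 17]  -> 2 point(s)
  x = 7: RHS = 9, y in [3, 20]  -> 2 point(s)
  x = 8: RHS = 1, y in [1, 22]  -> 2 point(s)
  x = 9: RHS = 18, y in [8, 15]  -> 2 point(s)
  x = 11: RHS = 13, y in [6, 17]  -> 2 point(s)
  x = 12: RHS = 3, y in [7, 16]  -> 2 point(s)
  x = 17: RHS = 3, y in [7, 16]  -> 2 point(s)
  x = 18: RHS = 9, y in [3, 20]  -> 2 point(s)
  x = 19: RHS = 8, y in [10, 13]  -> 2 point(s)
  x = 20: RHS = 6, y in [11, 12]  -> 2 point(s)
  x = 21: RHS = 9, y in [3, 20]  -> 2 point(s)
  x = 22: RHS = 0, y in [0]  -> 1 point(s)
Affine points: 29. Add the point at infinity: total = 30.

#E(F_23) = 30


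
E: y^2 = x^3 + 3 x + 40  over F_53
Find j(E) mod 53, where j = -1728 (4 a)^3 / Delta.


Delta = -16(4 a^3 + 27 b^2) mod 53 = 47
-1728 * (4 a)^3 = -1728 * (4*3)^3 mod 53 = 36
j = 36 * 47^(-1) mod 53 = 47

j = 47 (mod 53)


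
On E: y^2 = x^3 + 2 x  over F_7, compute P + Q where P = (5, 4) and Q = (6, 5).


P != Q, so use the chord formula.
s = (y2 - y1) / (x2 - x1) = (1) / (1) mod 7 = 1
x3 = s^2 - x1 - x2 mod 7 = 1^2 - 5 - 6 = 4
y3 = s (x1 - x3) - y1 mod 7 = 1 * (5 - 4) - 4 = 4

P + Q = (4, 4)


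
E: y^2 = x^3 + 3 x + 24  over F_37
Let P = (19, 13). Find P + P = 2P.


Doubling: s = (3 x1^2 + a) / (2 y1)
s = (3*19^2 + 3) / (2*13) mod 37 = 19
x3 = s^2 - 2 x1 mod 37 = 19^2 - 2*19 = 27
y3 = s (x1 - x3) - y1 mod 37 = 19 * (19 - 27) - 13 = 20

2P = (27, 20)


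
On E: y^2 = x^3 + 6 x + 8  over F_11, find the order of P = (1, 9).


Compute successive multiples of P until we hit O:
  1P = (1, 9)
  2P = (1, 2)
  3P = O

ord(P) = 3


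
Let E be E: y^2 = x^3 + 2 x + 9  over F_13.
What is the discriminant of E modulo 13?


4 a^3 + 27 b^2 = 4*2^3 + 27*9^2 = 32 + 2187 = 2219
Delta = -16 * (2219) = -35504
Delta mod 13 = 12

Delta = 12 (mod 13)


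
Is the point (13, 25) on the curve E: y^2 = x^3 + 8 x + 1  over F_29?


Check whether y^2 = x^3 + 8 x + 1 (mod 29) for (x, y) = (13, 25).
LHS: y^2 = 25^2 mod 29 = 16
RHS: x^3 + 8 x + 1 = 13^3 + 8*13 + 1 mod 29 = 11
LHS != RHS

No, not on the curve


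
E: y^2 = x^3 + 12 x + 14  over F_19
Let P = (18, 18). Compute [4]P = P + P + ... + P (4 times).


k = 4 = 100_2 (binary, LSB first: 001)
Double-and-add from P = (18, 18):
  bit 0 = 0: acc unchanged = O
  bit 1 = 0: acc unchanged = O
  bit 2 = 1: acc = O + (12, 10) = (12, 10)

4P = (12, 10)


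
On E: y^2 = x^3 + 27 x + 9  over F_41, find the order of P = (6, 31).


Compute successive multiples of P until we hit O:
  1P = (6, 31)
  2P = (31, 25)
  3P = (24, 34)
  4P = (19, 1)
  5P = (32, 29)
  6P = (36, 6)
  7P = (35, 0)
  8P = (36, 35)
  ... (continuing to 14P)
  14P = O

ord(P) = 14


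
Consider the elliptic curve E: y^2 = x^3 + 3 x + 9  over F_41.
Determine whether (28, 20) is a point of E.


Check whether y^2 = x^3 + 3 x + 9 (mod 41) for (x, y) = (28, 20).
LHS: y^2 = 20^2 mod 41 = 31
RHS: x^3 + 3 x + 9 = 28^3 + 3*28 + 9 mod 41 = 28
LHS != RHS

No, not on the curve


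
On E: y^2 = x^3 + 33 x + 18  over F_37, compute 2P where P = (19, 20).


Doubling: s = (3 x1^2 + a) / (2 y1)
s = (3*19^2 + 33) / (2*20) mod 37 = 2
x3 = s^2 - 2 x1 mod 37 = 2^2 - 2*19 = 3
y3 = s (x1 - x3) - y1 mod 37 = 2 * (19 - 3) - 20 = 12

2P = (3, 12)


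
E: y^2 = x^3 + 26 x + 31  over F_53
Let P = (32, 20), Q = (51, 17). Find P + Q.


P != Q, so use the chord formula.
s = (y2 - y1) / (x2 - x1) = (50) / (19) mod 53 = 11
x3 = s^2 - x1 - x2 mod 53 = 11^2 - 32 - 51 = 38
y3 = s (x1 - x3) - y1 mod 53 = 11 * (32 - 38) - 20 = 20

P + Q = (38, 20)
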